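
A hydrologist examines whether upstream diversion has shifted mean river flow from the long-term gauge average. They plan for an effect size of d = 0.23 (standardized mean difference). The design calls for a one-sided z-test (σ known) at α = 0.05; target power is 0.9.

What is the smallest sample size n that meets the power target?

For power 0.9 need Φ(δ − z_{0.05}) = 0.9, so δ = z_{0.05} + z_{0.10} = 1.645 + 1.282 = 2.926.
δ = d·√n ⇒ n = (δ/d)² = (2.926 / 0.23)² = 161.89.
Round up to the next whole unit.

n = 162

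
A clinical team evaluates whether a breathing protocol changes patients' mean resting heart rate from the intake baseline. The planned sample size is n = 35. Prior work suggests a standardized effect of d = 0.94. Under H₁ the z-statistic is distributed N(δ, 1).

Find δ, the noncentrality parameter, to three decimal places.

The noncentrality parameter scales effect size by the design's sample-size factor: δ = d·√n = 0.94 × √35 = 5.5611

δ ≈ 5.561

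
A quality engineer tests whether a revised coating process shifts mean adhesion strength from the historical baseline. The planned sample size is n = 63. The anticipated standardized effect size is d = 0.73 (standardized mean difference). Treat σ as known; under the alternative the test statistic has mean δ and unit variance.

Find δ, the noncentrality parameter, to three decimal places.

The noncentrality parameter scales effect size by the design's sample-size factor: δ = d·√n = 0.73 × √63 = 5.7942

δ ≈ 5.794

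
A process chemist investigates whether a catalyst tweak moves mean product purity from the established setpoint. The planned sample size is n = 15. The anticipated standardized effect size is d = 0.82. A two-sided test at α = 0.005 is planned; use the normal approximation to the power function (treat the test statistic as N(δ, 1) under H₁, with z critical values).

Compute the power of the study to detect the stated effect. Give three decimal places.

Power ≈ 0.644

Noncentrality parameter: δ = d·√n = 0.82 × √15 = 3.1758
Two-sided α = 0.005 → critical value z_{0.0025} = 2.807.
Power = Φ(δ − 2.807) + Φ(−δ − 2.807) = Φ(0.369) + Φ(-5.983) = 0.6439 + 0.0000 = 0.6439.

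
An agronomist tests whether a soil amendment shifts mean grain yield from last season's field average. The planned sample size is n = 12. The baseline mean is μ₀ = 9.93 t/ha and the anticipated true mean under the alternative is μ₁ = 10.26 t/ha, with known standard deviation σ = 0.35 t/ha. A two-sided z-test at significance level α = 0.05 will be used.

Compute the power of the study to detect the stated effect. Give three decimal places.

Power ≈ 0.904

Standardized effect: d = |μ₁ − μ₀| / σ = |10.26 − 9.93| / 0.35 = 0.9429
Noncentrality parameter: δ = d·√n = 0.9429 × √12 = 3.2662
Two-sided α = 0.05 → critical value z_{0.025} = 1.960.
Power = Φ(δ − 1.960) + Φ(−δ − 1.960) = Φ(1.306) + Φ(-5.226) = 0.9043 + 0.0000 = 0.9043.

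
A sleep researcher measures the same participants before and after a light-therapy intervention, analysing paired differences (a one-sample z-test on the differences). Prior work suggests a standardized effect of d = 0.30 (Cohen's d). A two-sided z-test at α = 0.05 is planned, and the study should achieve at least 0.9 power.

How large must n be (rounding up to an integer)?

Set Φ(δ − 1.960) = 0.9; then δ − 1.960 = Φ⁻¹(0.9) = 1.282, giving δ = 3.242.
(Ignoring the negligible lower-tail rejection probability gives the usual closed-form inversion.)
δ = d·√n ⇒ n = (δ/d)² = (3.242 / 0.30)² = 116.75.
Round up to the next whole unit.

n = 117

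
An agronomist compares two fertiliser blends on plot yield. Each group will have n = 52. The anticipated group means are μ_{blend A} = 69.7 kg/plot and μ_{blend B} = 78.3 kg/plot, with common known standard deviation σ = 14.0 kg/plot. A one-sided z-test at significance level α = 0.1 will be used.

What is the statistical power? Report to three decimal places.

Standardized effect: d = |μ_{blend A} − μ_{blend B}| / σ = |69.7 − 78.3| / 14.0 = 0.6143
Noncentrality parameter: δ = d·√(n/2) = 0.6143 × √(52/2) = 3.1323
Critical value for a one-sided test at α = 0.1: z_α = 1.282.
Power = P(Z > 1.282 − δ) = Φ(1.851) = 0.9679.

Power ≈ 0.968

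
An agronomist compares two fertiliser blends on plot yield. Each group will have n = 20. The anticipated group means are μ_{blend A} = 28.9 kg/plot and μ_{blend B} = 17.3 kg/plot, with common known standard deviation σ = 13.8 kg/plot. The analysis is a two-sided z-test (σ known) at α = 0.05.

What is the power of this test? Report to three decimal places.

Power ≈ 0.757

Standardized effect: d = |μ_{blend A} − μ_{blend B}| / σ = |28.9 − 17.3| / 13.8 = 0.8406
Noncentrality parameter: δ = d·√(n/2) = 0.8406 × √(20/2) = 2.6581
Critical value for a two-sided test at α = 0.05: z_{α/2} = 1.960.
Power = Φ(δ − 1.960) + Φ(−δ − 1.960) = Φ(0.698) + Φ(-4.618) = 0.7575 + 0.0000 = 0.7575.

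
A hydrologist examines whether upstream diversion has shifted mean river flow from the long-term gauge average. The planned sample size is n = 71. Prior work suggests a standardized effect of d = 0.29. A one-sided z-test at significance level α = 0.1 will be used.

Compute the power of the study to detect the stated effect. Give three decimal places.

Noncentrality parameter: δ = d·√n = 0.29 × √71 = 2.4436
One-sided α = 0.1 → critical value z_{0.1} = 1.282.
Power = Φ(δ − 1.282) = Φ(1.162) = 0.8774.

Power ≈ 0.877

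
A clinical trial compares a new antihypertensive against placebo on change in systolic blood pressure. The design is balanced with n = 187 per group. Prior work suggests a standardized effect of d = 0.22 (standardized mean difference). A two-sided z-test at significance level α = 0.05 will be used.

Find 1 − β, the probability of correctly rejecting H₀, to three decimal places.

Power ≈ 0.566

Noncentrality parameter: δ = d·√(n/2) = 0.22 × √(187/2) = 2.1273
Critical value for a two-sided test at α = 0.05: z_{α/2} = 1.960.
Power = Φ(δ − 1.960) + Φ(−δ − 1.960) = Φ(0.167) + Φ(-4.087) = 0.5664 + 0.0000 = 0.5665.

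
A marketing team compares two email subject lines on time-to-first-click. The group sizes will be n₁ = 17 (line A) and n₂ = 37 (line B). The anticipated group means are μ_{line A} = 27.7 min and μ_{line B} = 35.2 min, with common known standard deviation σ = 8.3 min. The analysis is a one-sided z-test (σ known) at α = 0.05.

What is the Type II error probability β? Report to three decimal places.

Standardized effect: d = |μ_{line A} − μ_{line B}| / σ = |27.7 − 35.2| / 8.3 = 0.9036
Noncentrality parameter: δ = d / √(1/n₁ + 1/n₂) = 0.9036 / √(1/17 + 1/37) = 3.0840
One-sided α = 0.05 → critical value z_{0.05} = 1.645.
Power = Φ(δ − 1.645) = Φ(1.439) = 0.9249.
Type II error: β = 1 − power = 1 − 0.9249 = 0.0751.

β ≈ 0.075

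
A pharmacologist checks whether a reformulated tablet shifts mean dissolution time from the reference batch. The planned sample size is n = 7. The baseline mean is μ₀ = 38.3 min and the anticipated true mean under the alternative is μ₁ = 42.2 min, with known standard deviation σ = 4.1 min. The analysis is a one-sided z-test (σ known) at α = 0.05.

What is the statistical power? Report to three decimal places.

Power ≈ 0.808

Standardized effect: d = |μ₁ − μ₀| / σ = |42.2 − 38.3| / 4.1 = 0.9512
Noncentrality parameter: δ = d·√n = 0.9512 × √7 = 2.5167
Critical value for a one-sided test at α = 0.05: z_α = 1.645.
Power = P(Z > 1.645 − δ) = Φ(0.872) = 0.8084.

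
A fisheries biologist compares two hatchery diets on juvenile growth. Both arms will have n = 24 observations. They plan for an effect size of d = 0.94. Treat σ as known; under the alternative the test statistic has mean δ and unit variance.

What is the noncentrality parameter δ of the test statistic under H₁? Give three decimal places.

δ ≈ 3.256

δ = d·√(n/2) = 0.94 × √(24/2) = 3.2563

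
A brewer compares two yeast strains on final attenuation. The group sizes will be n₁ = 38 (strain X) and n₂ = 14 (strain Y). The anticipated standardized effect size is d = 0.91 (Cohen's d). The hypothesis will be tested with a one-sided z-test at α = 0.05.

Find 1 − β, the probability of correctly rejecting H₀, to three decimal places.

Noncentrality parameter: δ = d / √(1/n₁ + 1/n₂) = 0.91 / √(1/38 + 1/14) = 2.9107
Critical value for a one-sided test at α = 0.05: z_α = 1.645.
Power = P(Z > 1.645 − δ) = Φ(1.266) = 0.8972.

Power ≈ 0.897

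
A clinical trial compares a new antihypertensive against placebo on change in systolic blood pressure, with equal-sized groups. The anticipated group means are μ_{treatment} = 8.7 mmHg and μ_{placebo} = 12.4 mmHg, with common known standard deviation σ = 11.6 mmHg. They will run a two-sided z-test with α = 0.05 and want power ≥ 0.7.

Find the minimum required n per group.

Standardized effect: d = |μ_{treatment} − μ_{placebo}| / σ = |8.7 − 12.4| / 11.6 = 0.3190
Set Φ(δ − 1.960) = 0.7; then δ − 1.960 = Φ⁻¹(0.7) = 0.524, giving δ = 2.484.
(Ignoring the negligible lower-tail rejection probability gives the usual closed-form inversion.)
δ = d·√(n/2) ⇒ n = 2(δ/d)² = 2 × (2.484 / 0.3190)² = 121.33.
Round up to the next whole unit.

n = 122 per group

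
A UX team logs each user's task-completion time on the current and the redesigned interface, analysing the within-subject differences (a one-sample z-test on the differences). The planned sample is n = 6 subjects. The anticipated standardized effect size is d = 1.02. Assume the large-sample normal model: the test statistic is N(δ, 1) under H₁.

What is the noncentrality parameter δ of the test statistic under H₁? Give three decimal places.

δ = d·√n = 1.02 × √6 = 2.4985

δ ≈ 2.498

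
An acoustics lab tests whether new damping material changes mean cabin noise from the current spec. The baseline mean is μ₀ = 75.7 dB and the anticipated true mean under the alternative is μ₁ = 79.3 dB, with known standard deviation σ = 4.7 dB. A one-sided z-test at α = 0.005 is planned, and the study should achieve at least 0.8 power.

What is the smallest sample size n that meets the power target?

Standardized effect: d = |μ₁ − μ₀| / σ = |79.3 − 75.7| / 4.7 = 0.7660
For power 0.8 need Φ(δ − z_{0.005}) = 0.8, so δ = z_{0.005} + z_{0.20} = 2.576 + 0.842 = 3.417.
δ = d·√n ⇒ n = (δ/d)² = (3.417 / 0.7660)² = 19.91.
Round up to the next whole unit.

n = 20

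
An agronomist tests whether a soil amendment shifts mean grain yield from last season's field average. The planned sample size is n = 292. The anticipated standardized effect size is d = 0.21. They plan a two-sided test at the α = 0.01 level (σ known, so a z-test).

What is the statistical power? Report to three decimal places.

Power ≈ 0.844

Noncentrality parameter: δ = d·√n = 0.21 × √292 = 3.5885
Critical value for a two-sided test at α = 0.01: z_{α/2} = 2.576.
Power = Φ(δ − 2.576) + Φ(−δ − 2.576) = Φ(1.013) + Φ(-6.164) = 0.8444 + 0.0000 = 0.8444.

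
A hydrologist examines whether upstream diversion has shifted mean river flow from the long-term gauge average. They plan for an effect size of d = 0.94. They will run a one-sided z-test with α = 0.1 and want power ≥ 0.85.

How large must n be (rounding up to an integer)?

n = 7

For power 0.85 need Φ(δ − z_{0.1}) = 0.85, so δ = z_{0.1} + z_{0.15} = 1.282 + 1.036 = 2.318.
δ = d·√n ⇒ n = (δ/d)² = (2.318 / 0.94)² = 6.08.
Rounding up, n = 7.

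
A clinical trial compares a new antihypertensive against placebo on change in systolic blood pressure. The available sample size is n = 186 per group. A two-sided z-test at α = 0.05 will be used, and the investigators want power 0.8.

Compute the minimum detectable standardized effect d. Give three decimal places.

d ≈ 0.291

Need Φ(δ − 1.960) = 0.8, so δ = 1.960 + 0.842 = 2.802.
(Lower-tail contribution to power is negligible for δ > 0.)
δ = d·√(n/2) ⇒ d = δ/√(n/2) = 2.802/√(186/2) = 0.2905.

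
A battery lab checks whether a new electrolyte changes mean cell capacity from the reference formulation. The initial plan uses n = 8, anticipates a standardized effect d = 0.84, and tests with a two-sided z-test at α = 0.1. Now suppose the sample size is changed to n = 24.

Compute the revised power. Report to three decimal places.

With n = 24: δ = d·√n = 0.84 × √24 = 4.1151. Critical value z_{0.05} = 1.645.
Revised power = Φ(δ − 1.645) + Φ(−δ − 1.645) = Φ(2.470) + Φ(-5.760) = 0.9932 + 0.0000 = 0.9932.

Power ≈ 0.993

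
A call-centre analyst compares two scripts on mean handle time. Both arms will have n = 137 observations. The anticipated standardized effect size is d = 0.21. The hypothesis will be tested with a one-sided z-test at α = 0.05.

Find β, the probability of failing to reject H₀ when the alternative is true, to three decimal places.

β ≈ 0.463

Noncentrality parameter: δ = d·√(n/2) = 0.21 × √(137/2) = 1.7381
One-sided α = 0.05 → critical value z_{0.05} = 1.645.
Power = P(Z > 1.645 − δ) = Φ(0.093) = 0.5371.
Type II error: β = 1 − power = 1 − 0.5371 = 0.4629.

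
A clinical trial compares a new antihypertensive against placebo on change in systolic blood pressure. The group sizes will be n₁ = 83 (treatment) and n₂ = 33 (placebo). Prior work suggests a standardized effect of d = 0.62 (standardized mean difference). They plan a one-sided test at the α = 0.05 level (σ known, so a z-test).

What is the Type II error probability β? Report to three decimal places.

β ≈ 0.086

Noncentrality parameter: δ = d / √(1/n₁ + 1/n₂) = 0.62 / √(1/83 + 1/33) = 3.0127
Critical value for a one-sided test at α = 0.05: z_α = 1.645.
Power = P(Z > 1.645 − δ) = Φ(1.368) = 0.9143.
Type II error: β = 1 − power = 1 − 0.9143 = 0.0857.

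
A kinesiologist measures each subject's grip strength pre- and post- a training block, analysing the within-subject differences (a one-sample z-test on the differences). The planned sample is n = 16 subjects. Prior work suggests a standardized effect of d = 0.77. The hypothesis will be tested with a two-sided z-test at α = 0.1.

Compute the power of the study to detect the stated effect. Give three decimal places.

Noncentrality parameter: λ = d·√n = 0.77 × √16 = 3.0800
Critical value for a two-sided test at α = 0.1: z_{α/2} = 1.645.
Power = Φ(λ − 1.645) + Φ(−λ − 1.645) = Φ(1.435) + Φ(-4.725) = 0.9244 + 0.0000 = 0.9244.

Power ≈ 0.924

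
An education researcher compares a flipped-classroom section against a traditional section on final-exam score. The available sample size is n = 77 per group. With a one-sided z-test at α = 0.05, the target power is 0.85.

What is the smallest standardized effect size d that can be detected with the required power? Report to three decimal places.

d ≈ 0.432

Required noncentrality: δ = z_{0.05} + z_{0.15} = 1.645 + 1.036 = 2.681.
δ = d·√(n/2) ⇒ d = δ/√(n/2) = 2.681/√(77/2) = 0.4321.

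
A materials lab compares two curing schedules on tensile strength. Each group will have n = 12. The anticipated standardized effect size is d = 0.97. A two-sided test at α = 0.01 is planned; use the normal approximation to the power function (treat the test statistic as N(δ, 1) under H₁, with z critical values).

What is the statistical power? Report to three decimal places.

Power ≈ 0.421

Noncentrality parameter: λ = d·√(n/2) = 0.97 × √(12/2) = 2.3760
Two-sided α = 0.01 → critical value z_{0.005} = 2.576.
Power = Φ(λ − 2.576) + Φ(−λ − 2.576) = Φ(-0.200) + Φ(-4.952) = 0.4208 + 0.0000 = 0.4208.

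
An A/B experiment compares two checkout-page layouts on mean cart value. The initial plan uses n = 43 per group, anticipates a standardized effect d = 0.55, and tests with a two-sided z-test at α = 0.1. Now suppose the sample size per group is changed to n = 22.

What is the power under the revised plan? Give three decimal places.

With n = 22 per group: δ = d·√(n/2) = 0.55 × √(22/2) = 1.8241. Critical value z_{0.05} = 1.645.
Revised power = Φ(δ − 1.645) + Φ(−δ − 1.645) = Φ(0.179) + Φ(-3.469) = 0.5711 + 0.0003 = 0.5714.

Power ≈ 0.571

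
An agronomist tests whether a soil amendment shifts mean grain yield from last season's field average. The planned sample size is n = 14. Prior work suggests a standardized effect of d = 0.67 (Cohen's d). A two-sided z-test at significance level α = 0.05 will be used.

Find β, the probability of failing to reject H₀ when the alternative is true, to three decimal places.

β ≈ 0.292

Noncentrality parameter: δ = d·√n = 0.67 × √14 = 2.5069
Two-sided α = 0.05 → critical value z_{0.025} = 1.960.
Power = Φ(δ − 1.960) + Φ(−δ − 1.960) = Φ(0.547) + Φ(-4.467) = 0.7078 + 0.0000 = 0.7078.
Type II error: β = 1 − power = 1 − 0.7078 = 0.2922.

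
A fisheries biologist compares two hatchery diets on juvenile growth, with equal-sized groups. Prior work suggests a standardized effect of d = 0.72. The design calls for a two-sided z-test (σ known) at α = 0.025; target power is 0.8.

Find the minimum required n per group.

n = 37 per group

For power 0.8 need Φ(δ − z_{0.0125}) = 0.8, so δ = z_{0.0125} + z_{0.20} = 2.241 + 0.842 = 3.083.
(For δ > 0 the lower-tail rejection region contributes negligibly to power, so the one-term inversion is standard.)
δ = d·√(n/2) ⇒ n = 2(δ/d)² = 2 × (3.083 / 0.72)² = 36.67.
Rounding up, n = 37 per group.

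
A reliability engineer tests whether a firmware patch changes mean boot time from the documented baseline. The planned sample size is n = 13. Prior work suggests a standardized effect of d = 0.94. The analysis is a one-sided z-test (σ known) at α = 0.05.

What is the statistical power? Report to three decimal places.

Power ≈ 0.959

Noncentrality parameter: δ = d·√n = 0.94 × √13 = 3.3892
One-sided α = 0.05 → critical value z_{0.05} = 1.645.
Power = Φ(δ − 1.645) = Φ(1.744) = 0.9595.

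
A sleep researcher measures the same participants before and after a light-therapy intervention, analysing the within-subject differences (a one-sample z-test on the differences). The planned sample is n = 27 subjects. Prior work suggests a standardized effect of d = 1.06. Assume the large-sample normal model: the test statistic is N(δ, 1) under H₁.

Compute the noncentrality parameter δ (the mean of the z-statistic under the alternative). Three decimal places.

δ ≈ 5.508

The noncentrality parameter scales effect size by the design's sample-size factor: δ = d·√n = 1.06 × √27 = 5.5079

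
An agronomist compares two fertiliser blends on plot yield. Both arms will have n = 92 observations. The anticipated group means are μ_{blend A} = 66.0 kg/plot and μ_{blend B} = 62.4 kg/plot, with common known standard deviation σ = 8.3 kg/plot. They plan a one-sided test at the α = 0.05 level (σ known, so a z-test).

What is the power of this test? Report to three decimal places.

Standardized effect: d = |μ_{blend A} − μ_{blend B}| / σ = |66.0 − 62.4| / 8.3 = 0.4337
Noncentrality parameter: δ = d·√(n/2) = 0.4337 × √(92/2) = 2.9417
One-sided α = 0.05 → critical value z_{0.05} = 1.645.
Power = P(Z > 1.645 − δ) = Φ(1.297) = 0.9027.

Power ≈ 0.903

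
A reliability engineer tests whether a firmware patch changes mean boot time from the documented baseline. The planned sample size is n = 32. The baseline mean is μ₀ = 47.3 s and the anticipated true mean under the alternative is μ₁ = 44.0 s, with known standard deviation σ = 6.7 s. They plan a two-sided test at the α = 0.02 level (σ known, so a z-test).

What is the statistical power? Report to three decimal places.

Standardized effect: d = |μ₁ − μ₀| / σ = |44.0 − 47.3| / 6.7 = 0.4925
Noncentrality parameter: δ = d·√n = 0.4925 × √32 = 2.7862
Critical value for a two-sided test at α = 0.02: z_{α/2} = 2.326.
Power = Φ(δ − 2.326) + Φ(−δ − 2.326) = Φ(0.460) + Φ(-5.113) = 0.6772 + 0.0000 = 0.6772.

Power ≈ 0.677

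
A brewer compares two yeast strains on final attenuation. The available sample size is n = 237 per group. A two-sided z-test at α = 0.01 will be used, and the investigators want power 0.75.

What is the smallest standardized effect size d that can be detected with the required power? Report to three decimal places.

d ≈ 0.299

Required noncentrality: δ = z_{0.005} + z_{0.25} = 2.576 + 0.674 = 3.250.
(Lower-tail contribution to power is negligible for δ > 0.)
δ = d·√(n/2) ⇒ d = δ/√(n/2) = 3.250/√(237/2) = 0.2986.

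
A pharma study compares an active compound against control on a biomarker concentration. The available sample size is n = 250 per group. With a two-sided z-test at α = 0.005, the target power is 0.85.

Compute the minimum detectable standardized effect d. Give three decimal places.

d ≈ 0.344

Required noncentrality: δ = z_{0.0025} + z_{0.15} = 2.807 + 1.036 = 3.843.
(The second rejection-region term Φ(−δ − z_{α/2}) is negligible and dropped.)
δ = d·√(n/2) ⇒ d = δ/√(n/2) = 3.843/√(250/2) = 0.3438.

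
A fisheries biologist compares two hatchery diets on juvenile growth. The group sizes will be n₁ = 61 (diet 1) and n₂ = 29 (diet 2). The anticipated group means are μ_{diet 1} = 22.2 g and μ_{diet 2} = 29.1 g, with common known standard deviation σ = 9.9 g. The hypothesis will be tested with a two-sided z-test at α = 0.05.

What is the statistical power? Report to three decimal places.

Power ≈ 0.871

Standardized effect: d = |μ_{diet 1} − μ_{diet 2}| / σ = |22.2 − 29.1| / 9.9 = 0.6970
Noncentrality parameter: δ = d / √(1/n₁ + 1/n₂) = 0.6970 / √(1/61 + 1/29) = 3.0900
Two-sided α = 0.05 → critical value z_{0.025} = 1.960.
Power = Φ(δ − 1.960) + Φ(−δ − 1.960) = Φ(1.130) + Φ(-5.050) = 0.8708 + 0.0000 = 0.8708.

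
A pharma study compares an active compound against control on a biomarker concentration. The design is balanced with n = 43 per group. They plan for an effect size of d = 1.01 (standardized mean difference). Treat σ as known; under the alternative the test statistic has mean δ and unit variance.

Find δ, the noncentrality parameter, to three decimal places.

The noncentrality parameter scales effect size by the design's sample-size factor: δ = d·√(n/2) = 1.01 × √(43/2) = 4.6832

δ ≈ 4.683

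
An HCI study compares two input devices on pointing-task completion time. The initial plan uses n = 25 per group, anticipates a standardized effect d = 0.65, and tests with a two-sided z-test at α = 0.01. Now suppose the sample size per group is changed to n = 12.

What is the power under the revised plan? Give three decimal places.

With n = 12 per group: δ = d·√(n/2) = 0.65 × √(12/2) = 1.5922. Critical value z_{0.005} = 2.576.
Revised power = Φ(δ − 2.576) + Φ(−δ − 2.576) = Φ(-0.984) + Φ(-4.168) = 0.1626 + 0.0000 = 0.1627.

Power ≈ 0.163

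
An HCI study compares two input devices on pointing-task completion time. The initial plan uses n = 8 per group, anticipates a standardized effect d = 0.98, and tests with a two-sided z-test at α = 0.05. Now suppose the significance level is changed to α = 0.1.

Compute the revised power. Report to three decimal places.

δ = d·√(n/2) = 0.98 × √(8/2) = 1.9600 (unchanged). New critical value: z_{0.05} = 1.645.
Revised power = Φ(δ − 1.645) + Φ(−δ − 1.645) = Φ(0.315) + Φ(-3.605) = 0.6237 + 0.0002 = 0.6238.

Power ≈ 0.624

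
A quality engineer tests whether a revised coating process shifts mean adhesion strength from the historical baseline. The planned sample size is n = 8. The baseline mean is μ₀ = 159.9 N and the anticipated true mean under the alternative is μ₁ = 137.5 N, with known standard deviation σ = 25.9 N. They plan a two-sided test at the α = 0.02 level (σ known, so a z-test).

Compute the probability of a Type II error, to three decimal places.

β ≈ 0.452

Standardized effect: d = |μ₁ − μ₀| / σ = |137.5 − 159.9| / 25.9 = 0.8649
Noncentrality parameter: δ = d·√n = 0.8649 × √8 = 2.4462
Critical value for a two-sided test at α = 0.02: z_{α/2} = 2.326.
Power = Φ(δ − 2.326) + Φ(−δ − 2.326) = Φ(0.120) + Φ(-4.773) = 0.5477 + 0.0000 = 0.5477.
Type II error: β = 1 − power = 1 − 0.5477 = 0.4523.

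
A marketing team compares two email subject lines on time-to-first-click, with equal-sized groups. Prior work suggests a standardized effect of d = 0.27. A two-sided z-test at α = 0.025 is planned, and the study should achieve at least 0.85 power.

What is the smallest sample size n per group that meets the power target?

Set Φ(δ − 2.241) = 0.85; then δ − 2.241 = Φ⁻¹(0.85) = 1.036, giving δ = 3.278.
(For δ > 0 the lower-tail rejection region contributes negligibly to power, so the one-term inversion is standard.)
δ = d·√(n/2) ⇒ n = 2(δ/d)² = 2 × (3.278 / 0.27)² = 294.77.
Rounding up, n = 295 per group.

n = 295 per group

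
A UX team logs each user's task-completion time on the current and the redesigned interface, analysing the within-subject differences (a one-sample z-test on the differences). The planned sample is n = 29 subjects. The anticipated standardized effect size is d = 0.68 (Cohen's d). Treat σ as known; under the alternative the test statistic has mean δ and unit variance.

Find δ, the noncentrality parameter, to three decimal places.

The noncentrality parameter scales effect size by the design's sample-size factor: δ = d·√n = 0.68 × √29 = 3.6619

δ ≈ 3.662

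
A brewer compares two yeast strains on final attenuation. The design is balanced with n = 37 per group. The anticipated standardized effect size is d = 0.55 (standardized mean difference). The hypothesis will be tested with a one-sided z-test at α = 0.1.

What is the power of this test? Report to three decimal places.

Power ≈ 0.861

Noncentrality parameter: δ = d·√(n/2) = 0.55 × √(37/2) = 2.3656
One-sided α = 0.1 → critical value z_{0.1} = 1.282.
Power = P(Z > 1.282 − δ) = Φ(1.084) = 0.8608.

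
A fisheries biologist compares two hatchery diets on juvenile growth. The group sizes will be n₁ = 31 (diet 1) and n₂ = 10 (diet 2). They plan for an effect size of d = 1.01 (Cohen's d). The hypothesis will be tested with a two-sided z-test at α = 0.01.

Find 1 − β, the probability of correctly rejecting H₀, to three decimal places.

Noncentrality parameter: δ = d / √(1/n₁ + 1/n₂) = 1.01 / √(1/31 + 1/10) = 2.7772
Two-sided α = 0.01 → critical value z_{0.005} = 2.576.
Power = Φ(δ − 2.576) + Φ(−δ − 2.576) = Φ(0.201) + Φ(-5.353) = 0.5798 + 0.0000 = 0.5798.

Power ≈ 0.580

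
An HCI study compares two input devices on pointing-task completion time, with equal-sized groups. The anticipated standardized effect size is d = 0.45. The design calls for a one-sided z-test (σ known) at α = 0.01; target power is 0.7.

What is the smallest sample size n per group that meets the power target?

n = 81 per group

For power 0.7 need Φ(δ − z_{0.01}) = 0.7, so δ = z_{0.01} + z_{0.30} = 2.326 + 0.524 = 2.851.
δ = d·√(n/2) ⇒ n = 2(δ/d)² = 2 × (2.851 / 0.45)² = 80.26.
Rounding up, n = 81 per group.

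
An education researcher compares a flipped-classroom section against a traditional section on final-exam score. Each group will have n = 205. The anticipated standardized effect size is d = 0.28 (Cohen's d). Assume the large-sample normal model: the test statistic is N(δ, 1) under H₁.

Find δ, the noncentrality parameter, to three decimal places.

δ ≈ 2.835

The noncentrality parameter scales effect size by the design's sample-size factor: δ = d·√(n/2) = 0.28 × √(205/2) = 2.8348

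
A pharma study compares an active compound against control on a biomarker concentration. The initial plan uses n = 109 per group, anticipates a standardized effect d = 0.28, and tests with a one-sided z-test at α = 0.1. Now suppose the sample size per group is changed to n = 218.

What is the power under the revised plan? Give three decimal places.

With n = 218 per group: δ = d·√(n/2) = 0.28 × √(218/2) = 2.9233. Critical value z_{0.1} = 1.282.
Revised power = Φ(δ − 1.282) = Φ(1.642) = 0.9497.

Power ≈ 0.950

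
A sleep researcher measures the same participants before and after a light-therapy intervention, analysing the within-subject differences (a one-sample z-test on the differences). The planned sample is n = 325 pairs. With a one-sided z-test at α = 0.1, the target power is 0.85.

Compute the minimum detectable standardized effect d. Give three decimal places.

d ≈ 0.129

Need Φ(δ − 1.282) = 0.85, so δ = 1.282 + 1.036 = 2.318.
δ = d·√n ⇒ d = δ/√n = 2.318/√325 = 0.1286.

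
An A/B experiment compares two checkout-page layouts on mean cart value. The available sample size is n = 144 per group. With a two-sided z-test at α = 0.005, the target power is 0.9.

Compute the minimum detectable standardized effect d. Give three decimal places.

d ≈ 0.482

Need Φ(δ − 2.807) = 0.9, so δ = 2.807 + 1.282 = 4.089.
(The second rejection-region term Φ(−δ − z_{α/2}) is negligible and dropped.)
δ = d·√(n/2) ⇒ d = δ/√(n/2) = 4.089/√(144/2) = 0.4818.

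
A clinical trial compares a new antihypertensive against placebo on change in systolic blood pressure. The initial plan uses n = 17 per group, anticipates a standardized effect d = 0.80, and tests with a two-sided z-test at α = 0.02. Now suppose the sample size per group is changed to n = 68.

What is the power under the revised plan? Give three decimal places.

Power ≈ 0.990

With n = 68 per group: δ = d·√(n/2) = 0.80 × √(68/2) = 4.6648. Critical value z_{0.01} = 2.326.
Revised power = Φ(δ − 2.326) + Φ(−δ − 2.326) = Φ(2.338) + Φ(-6.991) = 0.9903 + 0.0000 = 0.9903.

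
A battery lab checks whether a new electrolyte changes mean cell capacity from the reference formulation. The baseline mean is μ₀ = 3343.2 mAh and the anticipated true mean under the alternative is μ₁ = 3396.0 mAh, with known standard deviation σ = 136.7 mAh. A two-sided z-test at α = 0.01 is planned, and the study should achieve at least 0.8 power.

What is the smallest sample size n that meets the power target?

Standardized effect: d = |μ₁ − μ₀| / σ = |3396.0 − 3343.2| / 136.7 = 0.3862
For power 0.8 need Φ(δ − z_{0.005}) = 0.8, so δ = z_{0.005} + z_{0.20} = 2.576 + 0.842 = 3.417.
(The Φ(−δ − z_{α/2}) term is vanishingly small for δ > 0 and is dropped in the standard sample-size formula.)
δ = d·√n ⇒ n = (δ/d)² = (3.417 / 0.3862)² = 78.28.
Round up to the next whole unit.

n = 79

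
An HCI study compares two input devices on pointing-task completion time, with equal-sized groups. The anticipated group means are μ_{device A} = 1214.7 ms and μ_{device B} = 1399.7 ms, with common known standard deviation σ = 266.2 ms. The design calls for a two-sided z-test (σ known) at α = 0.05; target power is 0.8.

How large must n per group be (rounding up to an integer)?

n = 33 per group

Standardized effect: d = |μ_{device A} − μ_{device B}| / σ = |1214.7 − 1399.7| / 266.2 = 0.6950
Set Φ(δ − 1.960) = 0.8; then δ − 1.960 = Φ⁻¹(0.8) = 0.842, giving δ = 2.802.
(The Φ(−δ − z_{α/2}) term is vanishingly small for δ > 0 and is dropped in the standard sample-size formula.)
δ = d·√(n/2) ⇒ n = 2(δ/d)² = 2 × (2.802 / 0.6950)² = 32.50.
Rounding up, n = 33 per group.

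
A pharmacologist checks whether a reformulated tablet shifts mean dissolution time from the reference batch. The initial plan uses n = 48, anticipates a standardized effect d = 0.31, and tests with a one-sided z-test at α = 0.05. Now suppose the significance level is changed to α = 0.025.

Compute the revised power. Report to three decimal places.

δ = d·√n = 0.31 × √48 = 2.1477 (unchanged). New critical value: z_{0.025} = 1.960.
Revised power = Φ(δ − 1.960) = Φ(0.188) = 0.5745.

Power ≈ 0.574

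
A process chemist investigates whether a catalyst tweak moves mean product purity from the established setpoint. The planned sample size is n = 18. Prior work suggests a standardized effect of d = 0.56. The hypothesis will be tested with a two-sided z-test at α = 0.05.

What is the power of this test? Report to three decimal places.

Noncentrality parameter: λ = d·√n = 0.56 × √18 = 2.3759
Two-sided α = 0.05 → critical value z_{0.025} = 1.960.
Power = Φ(λ − 1.960) + Φ(−λ − 1.960) = Φ(0.416) + Φ(-4.336) = 0.6613 + 0.0000 = 0.6613.

Power ≈ 0.661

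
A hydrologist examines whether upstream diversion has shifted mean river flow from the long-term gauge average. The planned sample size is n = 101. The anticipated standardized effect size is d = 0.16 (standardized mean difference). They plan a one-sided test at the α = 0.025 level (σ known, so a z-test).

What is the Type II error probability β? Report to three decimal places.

β ≈ 0.638

Noncentrality parameter: δ = d·√n = 0.16 × √101 = 1.6080
Critical value for a one-sided test at α = 0.025: z_α = 1.960.
Power = P(Z > 1.960 − δ) = Φ(-0.352) = 0.3624.
Type II error: β = 1 − power = 1 − 0.3624 = 0.6376.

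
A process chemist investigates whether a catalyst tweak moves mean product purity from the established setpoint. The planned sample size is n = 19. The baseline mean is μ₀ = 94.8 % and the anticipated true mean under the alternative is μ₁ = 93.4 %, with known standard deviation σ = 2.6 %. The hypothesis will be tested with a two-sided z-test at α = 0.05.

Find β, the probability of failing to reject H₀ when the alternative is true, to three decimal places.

Standardized effect: d = |μ₁ − μ₀| / σ = |93.4 − 94.8| / 2.6 = 0.5385
Noncentrality parameter: δ = d·√n = 0.5385 × √19 = 2.3471
Two-sided α = 0.05 → critical value z_{0.025} = 1.960.
Power = Φ(δ − 1.960) + Φ(−δ − 1.960) = Φ(0.387) + Φ(-4.307) = 0.6507 + 0.0000 = 0.6507.
Type II error: β = 1 − power = 1 − 0.6507 = 0.3493.

β ≈ 0.349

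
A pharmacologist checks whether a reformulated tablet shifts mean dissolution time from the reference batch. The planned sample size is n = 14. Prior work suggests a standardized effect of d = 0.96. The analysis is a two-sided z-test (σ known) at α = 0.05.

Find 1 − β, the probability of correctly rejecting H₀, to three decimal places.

Power ≈ 0.949

Noncentrality parameter: δ = d·√n = 0.96 × √14 = 3.5920
Critical value for a two-sided test at α = 0.05: z_{α/2} = 1.960.
Power = Φ(δ − 1.960) + Φ(−δ − 1.960) = Φ(1.632) + Φ(-5.552) = 0.9487 + 0.0000 = 0.9487.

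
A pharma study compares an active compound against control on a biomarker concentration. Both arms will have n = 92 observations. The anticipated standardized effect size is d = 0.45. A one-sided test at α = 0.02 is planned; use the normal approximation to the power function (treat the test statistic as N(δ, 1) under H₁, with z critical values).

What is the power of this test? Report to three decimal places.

Power ≈ 0.841

Noncentrality parameter: δ = d·√(n/2) = 0.45 × √(92/2) = 3.0520
Critical value for a one-sided test at α = 0.02: z_α = 2.054.
Power = P(Z > 2.054 − δ) = Φ(0.998) = 0.8409.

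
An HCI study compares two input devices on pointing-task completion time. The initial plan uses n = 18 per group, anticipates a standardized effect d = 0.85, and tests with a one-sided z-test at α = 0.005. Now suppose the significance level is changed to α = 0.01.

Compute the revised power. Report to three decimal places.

Power ≈ 0.588

δ = d·√(n/2) = 0.85 × √(18/2) = 2.5500 (unchanged). New critical value: z_{0.01} = 2.326.
Revised power = Φ(δ − 2.326) = Φ(0.224) = 0.5885.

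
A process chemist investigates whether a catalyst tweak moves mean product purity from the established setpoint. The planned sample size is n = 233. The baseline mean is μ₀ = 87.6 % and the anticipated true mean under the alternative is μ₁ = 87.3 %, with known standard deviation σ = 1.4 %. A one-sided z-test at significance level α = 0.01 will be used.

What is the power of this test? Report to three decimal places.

Standardized effect: d = |μ₁ − μ₀| / σ = |87.3 − 87.6| / 1.4 = 0.2143
Noncentrality parameter: δ = d·√n = 0.2143 × √233 = 3.2709
Critical value for a one-sided test at α = 0.01: z_α = 2.326.
Power = Φ(δ − 2.326) = Φ(0.945) = 0.8276.

Power ≈ 0.828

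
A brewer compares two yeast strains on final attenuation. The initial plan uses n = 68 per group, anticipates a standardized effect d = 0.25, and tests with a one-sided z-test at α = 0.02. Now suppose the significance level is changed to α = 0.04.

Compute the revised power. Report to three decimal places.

Power ≈ 0.385

δ = d·√(n/2) = 0.25 × √(68/2) = 1.4577 (unchanged). New critical value: z_{0.04} = 1.751.
Revised power = P(Z > 1.751 − δ) = Φ(-0.293) = 0.3848.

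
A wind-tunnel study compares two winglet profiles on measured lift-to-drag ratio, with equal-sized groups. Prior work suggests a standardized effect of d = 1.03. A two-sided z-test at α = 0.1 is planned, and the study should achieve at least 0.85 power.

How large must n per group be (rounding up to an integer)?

For power 0.85 need Φ(δ − z_{0.05}) = 0.85, so δ = z_{0.05} + z_{0.15} = 1.645 + 1.036 = 2.681.
(The Φ(−δ − z_{α/2}) term is vanishingly small for δ > 0 and is dropped in the standard sample-size formula.)
δ = d·√(n/2) ⇒ n = 2(δ/d)² = 2 × (2.681 / 1.03)² = 13.55.
Round up to the next whole unit.

n = 14 per group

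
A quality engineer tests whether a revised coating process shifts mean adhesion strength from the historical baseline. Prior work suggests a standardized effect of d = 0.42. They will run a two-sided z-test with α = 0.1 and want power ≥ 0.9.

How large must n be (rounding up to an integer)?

Set Φ(δ − 1.645) = 0.9; then δ − 1.645 = Φ⁻¹(0.9) = 1.282, giving δ = 2.926.
(For δ > 0 the lower-tail rejection region contributes negligibly to power, so the one-term inversion is standard.)
δ = d·√n ⇒ n = (δ/d)² = (2.926 / 0.42)² = 48.55.
Rounding up, n = 49.

n = 49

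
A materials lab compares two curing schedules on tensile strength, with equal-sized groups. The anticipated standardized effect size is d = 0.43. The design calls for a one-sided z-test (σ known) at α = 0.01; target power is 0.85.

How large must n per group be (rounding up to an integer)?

For power 0.85 need Φ(δ − z_{0.01}) = 0.85, so δ = z_{0.01} + z_{0.15} = 2.326 + 1.036 = 3.363.
δ = d·√(n/2) ⇒ n = 2(δ/d)² = 2 × (3.363 / 0.43)² = 122.32.
Rounding up, n = 123 per group.

n = 123 per group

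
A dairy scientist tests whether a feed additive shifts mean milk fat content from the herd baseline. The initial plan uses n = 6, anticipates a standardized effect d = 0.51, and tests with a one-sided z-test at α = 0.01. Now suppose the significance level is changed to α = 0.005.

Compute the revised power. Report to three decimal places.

Power ≈ 0.092

δ = d·√n = 0.51 × √6 = 1.2492 (unchanged). New critical value: z_{0.005} = 2.576.
Revised power = P(Z > 2.576 − δ) = Φ(-1.327) = 0.0923.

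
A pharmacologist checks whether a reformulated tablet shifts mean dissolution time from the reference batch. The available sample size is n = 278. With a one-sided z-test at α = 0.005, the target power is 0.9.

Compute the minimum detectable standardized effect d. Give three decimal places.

Required noncentrality: δ = z_{0.005} + z_{0.10} = 2.576 + 1.282 = 3.857.
δ = d·√n ⇒ d = δ/√n = 3.857/√278 = 0.2314.

d ≈ 0.231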